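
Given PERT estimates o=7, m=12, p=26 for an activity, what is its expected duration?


te = (o + 4m + p) / 6
= (7 + 4×12 + 26) / 6
= (7 + 48 + 26) / 6
= 81 / 6
= 13.50


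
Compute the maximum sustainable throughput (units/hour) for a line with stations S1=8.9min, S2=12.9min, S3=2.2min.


Bottleneck = longest station time
Station times: [8.9, 12.9, 2.2]
Max = 12.9 min
Rate = 60 / 12.9
= 4.65 units/hour (bottleneck: 12.9min)


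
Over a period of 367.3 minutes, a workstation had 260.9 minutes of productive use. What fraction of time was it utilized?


Utilization = busy / total × 100
= 260.9 / 367.3 × 100
= 71.0%


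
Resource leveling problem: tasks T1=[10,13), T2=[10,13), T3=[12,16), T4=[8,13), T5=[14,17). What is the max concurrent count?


Check each time point for overlaps:
  t=12: 4 tasks active (T1, T2, T3, T4)
Max concurrent = 4


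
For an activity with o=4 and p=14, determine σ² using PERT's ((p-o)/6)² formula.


σ² = ((p - o) / 6)² = (p - o)² / 36
= (14 - 4)² / 36
= 10² / 36
= 100 / 36
= 2.7778


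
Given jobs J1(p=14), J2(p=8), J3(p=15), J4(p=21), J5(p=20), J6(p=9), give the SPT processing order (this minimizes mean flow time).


SPT: sort by shortest processing time
  J2: p=8
  J6: p=9
  J1: p=14
  J3: p=15
  J5: p=20
  J4: p=21
Order: J2 → J6 → J1 → J3 → J5 → J4


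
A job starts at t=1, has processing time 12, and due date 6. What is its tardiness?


Completion = start + processing = 1 + 12 = 13
Tardiness = max(0, C - d) = max(0, 13 - 6)
= max(0, 7)
= 7


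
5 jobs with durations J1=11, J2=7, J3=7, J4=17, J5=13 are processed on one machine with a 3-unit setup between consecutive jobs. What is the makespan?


Makespan = Σ processing + (n-1) × setup
= (11 + 7 + 7 + 17 + 13) + (5-1)×3
= 55 + 12
= 67 time units


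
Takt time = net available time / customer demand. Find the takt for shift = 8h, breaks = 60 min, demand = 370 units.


Available = 8×60 - 60 = 420 min
Takt time = 420 / 370
= 1.14 min/unit


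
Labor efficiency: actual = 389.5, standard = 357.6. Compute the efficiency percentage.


Efficiency = (actual / standard) × 100
= (389.5 / 357.6) × 100
= 108.9%


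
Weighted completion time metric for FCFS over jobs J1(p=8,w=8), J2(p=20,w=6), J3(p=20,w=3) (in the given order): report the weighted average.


Completion times:
  J1: C=8, w×C=8×8=64
  J2: C=28, w×C=6×28=168
  J3: C=48, w×C=3×48=144
Sum w×C = 376
Sum w = 17
Weighted avg = 376/17
= 22.12


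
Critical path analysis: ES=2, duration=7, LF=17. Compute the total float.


EF = ES + duration = 2 + 7 = 9
LS = LF - duration = 17 - 7 = 10
Total Float = LF - EF = 17 - 9
(or LS - ES = 10 - 2)
= 8


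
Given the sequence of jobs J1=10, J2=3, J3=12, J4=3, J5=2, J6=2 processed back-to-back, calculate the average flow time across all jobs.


Completion times:
  J1: completes at 10
  J2: completes at 13
  J3: completes at 25
  J4: completes at 28
  J5: completes at 30
  J6: completes at 32
Sum = 138
Average = 138/6
= 23.00


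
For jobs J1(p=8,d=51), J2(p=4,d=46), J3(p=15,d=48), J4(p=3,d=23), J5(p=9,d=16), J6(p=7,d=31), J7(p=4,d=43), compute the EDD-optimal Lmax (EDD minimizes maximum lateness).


EDD order: J5 → J4 → J6 → J7 → J2 → J3 → J1
Completion and lateness:
  J5: C=9, d=16, L=9-16=-7
  J4: C=12, d=23, L=12-23=-11
  J6: C=19, d=31, L=19-31=-12
  J7: C=23, d=43, L=23-43=-20
  J2: C=27, d=46, L=27-46=-19
  J3: C=42, d=48, L=42-48=-6
  J1: C=50, d=51, L=50-51=-1
Lmax = max(-7, -11, -12, -20, -19, -6, -1)
= -1


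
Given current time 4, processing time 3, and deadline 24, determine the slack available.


Slack = due - current_time - processing
= 24 - 4 - 3
= 17


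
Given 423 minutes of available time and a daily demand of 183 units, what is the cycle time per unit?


Cycle time = available time / demand
= 423 / 183
= 2.31 min/unit


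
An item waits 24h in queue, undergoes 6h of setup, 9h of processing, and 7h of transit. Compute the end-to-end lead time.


Lead time = queue + setup + processing + transit
= 24 + 6 + 9 + 7
= 46 hours


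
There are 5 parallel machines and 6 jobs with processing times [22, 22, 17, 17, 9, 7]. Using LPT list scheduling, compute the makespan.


Jobs (LPT sorted): [22, 22, 17, 17, 9, 7]
Machines: 5
  J=22 → Machine 1 (load: 0+22=22)
  J=22 → Machine 2 (load: 0+22=22)
  J=17 → Machine 3 (load: 0+17=17)
  J=17 → Machine 4 (load: 0+17=17)
  J=9 → Machine 5 (load: 0+9=9)
  J=7 → Machine 5 (load: 9+7=16)
Machine loads: [22, 22, 17, 17, 16]
Makespan = max = 22 time units


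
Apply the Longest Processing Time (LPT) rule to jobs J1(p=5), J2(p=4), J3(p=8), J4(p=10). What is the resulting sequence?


LPT: sort by longest processing time first
  J4: p=10
  J3: p=8
  J1: p=5
  J2: p=4
Order: J4 → J3 → J1 → J2


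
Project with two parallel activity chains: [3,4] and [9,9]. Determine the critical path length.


Path A: 3 + 4 = 7
Path B: 9 + 9 = 18
Critical path = longest = max(7, 18)
= 18 (Path B)


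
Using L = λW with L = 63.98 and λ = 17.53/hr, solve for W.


Little's law: L = λW → W = L / λ
= 63.98 / 17.53
= 3.65 hours


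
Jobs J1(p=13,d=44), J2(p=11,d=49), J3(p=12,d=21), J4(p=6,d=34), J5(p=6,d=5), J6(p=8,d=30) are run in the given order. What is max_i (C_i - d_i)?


Lateness per job (L = C - d):
  J1: C=13, d=44, L=-31
  J2: C=24, d=49, L=-25
  J3: C=36, d=21, L=15
  J4: C=42, d=34, L=8
  J5: C=48, d=5, L=43
  J6: C=56, d=30, L=26
Lmax = max(-31, -25, 15, 8, 43, 26)
= 43


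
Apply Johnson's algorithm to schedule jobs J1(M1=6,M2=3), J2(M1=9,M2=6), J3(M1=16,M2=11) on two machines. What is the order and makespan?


Johnson's rule:
Group 1 (M1≤M2, sort by M1): []
Group 2 (M1>M2, sort desc M2): ['J3', 'J2', 'J1']
Sequence: J3 → J2 → J1
Makespan calculation:
  J3: M1 done=16, M2 done=27
  J2: M1 done=25, M2 done=33
  J1: M1 done=31, M2 done=36
= Sequence: J3 → J2 → J1, Makespan: 36


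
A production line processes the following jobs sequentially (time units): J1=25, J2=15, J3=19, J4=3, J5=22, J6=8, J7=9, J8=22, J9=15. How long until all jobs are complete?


Sequential makespan: sum all processing times
= 25 + 15 + 19 + 3 + 22 + 8 + 9 + 22 + 15
= 138 time units


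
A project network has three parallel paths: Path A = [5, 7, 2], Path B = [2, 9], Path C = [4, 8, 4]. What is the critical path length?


Path A: 5 + 7 + 2 = 14
Path B: 2 + 9 = 11
Path C: 4 + 8 + 4 = 16
Critical path = longest = max(14, 11, 16)
= 16 (Path C)


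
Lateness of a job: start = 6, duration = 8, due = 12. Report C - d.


Completion = 6 + 8 = 14
Lateness = C - d = 14 - 12
= 2


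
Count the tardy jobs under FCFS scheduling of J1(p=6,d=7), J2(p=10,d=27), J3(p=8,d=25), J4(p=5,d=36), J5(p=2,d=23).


Completion vs due date:
  J1: C=6, d=7 → on time
  J2: C=16, d=27 → on time
  J3: C=24, d=25 → on time
  J4: C=29, d=36 → on time
  J5: C=31, d=23 → TARDY
Tardy jobs: J5
Count = 1


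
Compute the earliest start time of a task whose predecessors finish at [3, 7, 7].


ES = max of all predecessor completion times
Predecessors: [3, 7, 7]
ES = max(3, 7, 7)
= 7


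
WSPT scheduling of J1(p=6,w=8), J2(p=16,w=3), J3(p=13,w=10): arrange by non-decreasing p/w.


WSPT (Smith's rule): sort by p/w ascending
  J1: p/w = 6/8 = 0.750
  J3: p/w = 13/10 = 1.300
  J2: p/w = 16/3 = 5.333
Order: J1 → J3 → J2


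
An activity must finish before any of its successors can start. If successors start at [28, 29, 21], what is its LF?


LF = min of all successor start times
Successors start at: [28, 29, 21]
LF = min(28, 29, 21)
= 21


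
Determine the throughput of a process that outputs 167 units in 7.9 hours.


Throughput = units / time
= 167 / 7.9
= 21.1 units/hour


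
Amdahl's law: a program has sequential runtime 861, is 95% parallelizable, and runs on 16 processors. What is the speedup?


Amdahl's law: T_p = T × ((1-p) + p/N)
= 861 × ((1-0.95) + 0.95/16)
= 861 × (0.05 + 0.0594)
= 861 × 0.1094
= 94.17
Speedup = 861/94.17
= 9.14×


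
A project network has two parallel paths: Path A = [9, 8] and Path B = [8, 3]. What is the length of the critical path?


Path A: 9 + 8 = 17
Path B: 8 + 3 = 11
Critical path = longest = max(17, 11)
= 17 (Path A)


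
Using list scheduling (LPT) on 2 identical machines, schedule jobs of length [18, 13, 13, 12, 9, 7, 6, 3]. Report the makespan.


Jobs (LPT sorted): [18, 13, 13, 12, 9, 7, 6, 3]
Machines: 2
  J=18 → Machine 1 (load: 0+18=18)
  J=13 → Machine 2 (load: 0+13=13)
  J=13 → Machine 2 (load: 13+13=26)
  J=12 → Machine 1 (load: 18+12=30)
  J=9 → Machine 2 (load: 26+9=35)
  J=7 → Machine 1 (load: 30+7=37)
  J=6 → Machine 2 (load: 35+6=41)
  J=3 → Machine 1 (load: 37+3=40)
Machine loads: [40, 41]
Makespan = max = 41 time units


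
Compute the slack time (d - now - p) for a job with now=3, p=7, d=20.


Slack = due - current_time - processing
= 20 - 3 - 7
= 10


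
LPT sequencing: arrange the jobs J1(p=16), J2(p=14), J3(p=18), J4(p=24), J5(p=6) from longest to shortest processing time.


LPT: sort by longest processing time first
  J4: p=24
  J3: p=18
  J1: p=16
  J2: p=14
  J5: p=6
Order: J4 → J3 → J1 → J2 → J5


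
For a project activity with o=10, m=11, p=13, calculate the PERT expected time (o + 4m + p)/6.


te = (o + 4m + p) / 6
= (10 + 4×11 + 13) / 6
= (10 + 44 + 13) / 6
= 67 / 6
= 11.17


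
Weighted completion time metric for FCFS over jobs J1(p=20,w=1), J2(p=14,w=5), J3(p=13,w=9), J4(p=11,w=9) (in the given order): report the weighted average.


Completion times:
  J1: C=20, w×C=1×20=20
  J2: C=34, w×C=5×34=170
  J3: C=47, w×C=9×47=423
  J4: C=58, w×C=9×58=522
Sum w×C = 1135
Sum w = 24
Weighted avg = 1135/24
= 47.29


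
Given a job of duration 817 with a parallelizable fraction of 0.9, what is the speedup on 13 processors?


Amdahl's law: T_p = T × ((1-p) + p/N)
= 817 × ((1-0.9) + 0.9/13)
= 817 × (0.10 + 0.0692)
= 817 × 0.1692
= 138.26
Speedup = 817/138.26
= 5.91×


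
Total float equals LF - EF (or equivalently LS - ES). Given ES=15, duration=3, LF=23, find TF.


EF = ES + duration = 15 + 3 = 18
LS = LF - duration = 23 - 3 = 20
Total Float = LF - EF = 23 - 18
(or LS - ES = 20 - 15)
= 5


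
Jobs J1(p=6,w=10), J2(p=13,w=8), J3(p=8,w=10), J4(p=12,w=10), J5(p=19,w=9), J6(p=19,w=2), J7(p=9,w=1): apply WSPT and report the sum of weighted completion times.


WSPT order (by p/w): J1 → J3 → J4 → J2 → J5 → J7 → J6
  J1: C=6, w·C=10×6=60
  J3: C=14, w·C=10×14=140
  J4: C=26, w·C=10×26=260
  J2: C=39, w·C=8×39=312
  J5: C=58, w·C=9×58=522
  J7: C=67, w·C=1×67=67
  J6: C=86, w·C=2×86=172
Σ w·C = 1533
= 1533


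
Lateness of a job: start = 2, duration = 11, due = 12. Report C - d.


Completion = 2 + 11 = 13
Lateness = C - d = 13 - 12
= 1


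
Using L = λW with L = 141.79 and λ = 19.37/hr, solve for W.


Little's law: L = λW → W = L / λ
= 141.79 / 19.37
= 7.32 hours


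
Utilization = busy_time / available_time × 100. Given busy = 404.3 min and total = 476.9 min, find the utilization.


Utilization = busy / total × 100
= 404.3 / 476.9 × 100
= 84.8%


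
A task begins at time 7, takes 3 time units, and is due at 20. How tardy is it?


Completion = start + processing = 7 + 3 = 10
Tardiness = max(0, C - d) = max(0, 10 - 20)
= max(0, -10)
= 0


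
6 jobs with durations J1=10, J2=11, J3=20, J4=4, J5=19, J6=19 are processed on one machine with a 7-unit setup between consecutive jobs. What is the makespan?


Makespan = Σ processing + (n-1) × setup
= (10 + 11 + 20 + 4 + 19 + 19) + (6-1)×7
= 83 + 35
= 118 time units


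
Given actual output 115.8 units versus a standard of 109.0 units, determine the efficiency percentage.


Efficiency = (actual / standard) × 100
= (115.8 / 109.0) × 100
= 106.2%


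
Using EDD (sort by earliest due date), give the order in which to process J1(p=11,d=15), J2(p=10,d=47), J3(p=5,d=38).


EDD: sort by earliest due date
  J1: d=15, p=11
  J3: d=38, p=5
  J2: d=47, p=10
Order: J1 → J3 → J2


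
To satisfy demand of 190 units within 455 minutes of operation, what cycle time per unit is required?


Cycle time = available time / demand
= 455 / 190
= 2.39 min/unit


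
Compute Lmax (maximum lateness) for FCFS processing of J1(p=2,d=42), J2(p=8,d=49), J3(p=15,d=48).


Lateness per job (L = C - d):
  J1: C=2, d=42, L=-40
  J2: C=10, d=49, L=-39
  J3: C=25, d=48, L=-23
Lmax = max(-40, -39, -23)
= -23


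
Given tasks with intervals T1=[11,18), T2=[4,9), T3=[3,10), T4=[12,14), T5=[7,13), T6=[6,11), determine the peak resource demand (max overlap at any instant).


Check each time point for overlaps:
  t=7: 4 tasks active (T2, T3, T5, T6)
Max concurrent = 4


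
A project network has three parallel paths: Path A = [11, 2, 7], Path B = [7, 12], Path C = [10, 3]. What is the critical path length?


Path A: 11 + 2 + 7 = 20
Path B: 7 + 12 = 19
Path C: 10 + 3 = 13
Critical path = longest = max(20, 19, 13)
= 20 (Path A)


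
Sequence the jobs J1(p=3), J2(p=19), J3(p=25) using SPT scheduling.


SPT: sort by shortest processing time
  J1: p=3
  J2: p=19
  J3: p=25
Order: J1 → J2 → J3


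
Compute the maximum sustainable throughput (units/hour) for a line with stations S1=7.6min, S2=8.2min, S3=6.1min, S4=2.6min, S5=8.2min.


Bottleneck = longest station time
Station times: [7.6, 8.2, 6.1, 2.6, 8.2]
Max = 8.2 min
Rate = 60 / 8.2
= 7.32 units/hour (bottleneck: 8.2min)


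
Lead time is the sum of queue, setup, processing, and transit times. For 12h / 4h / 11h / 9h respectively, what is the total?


Lead time = queue + setup + processing + transit
= 12 + 4 + 11 + 9
= 36 hours


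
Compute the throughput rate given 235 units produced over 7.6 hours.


Throughput = units / time
= 235 / 7.6
= 30.9 units/hour


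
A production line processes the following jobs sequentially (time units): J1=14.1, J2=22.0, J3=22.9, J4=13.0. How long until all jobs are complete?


Sequential makespan: sum all processing times
= 14.1 + 22.0 + 22.9 + 13.0
= 72.0 time units


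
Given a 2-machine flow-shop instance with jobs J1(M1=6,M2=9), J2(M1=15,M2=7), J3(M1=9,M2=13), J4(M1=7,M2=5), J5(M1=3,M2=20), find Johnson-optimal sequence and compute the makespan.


Johnson's rule:
Group 1 (M1≤M2, sort by M1): ['J5', 'J1', 'J3']
Group 2 (M1>M2, sort desc M2): ['J2', 'J4']
Sequence: J5 → J1 → J3 → J2 → J4
Makespan calculation:
  J5: M1 done=3, M2 done=23
  J1: M1 done=9, M2 done=32
  J3: M1 done=18, M2 done=45
  J2: M1 done=33, M2 done=52
  J4: M1 done=40, M2 done=57
= Sequence: J5 → J1 → J3 → J2 → J4, Makespan: 57


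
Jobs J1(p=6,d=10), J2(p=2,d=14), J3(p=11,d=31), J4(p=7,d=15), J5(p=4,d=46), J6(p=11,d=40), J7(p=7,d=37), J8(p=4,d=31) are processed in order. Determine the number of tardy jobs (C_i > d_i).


Completion vs due date:
  J1: C=6, d=10 → on time
  J2: C=8, d=14 → on time
  J3: C=19, d=31 → on time
  J4: C=26, d=15 → TARDY
  J5: C=30, d=46 → on time
  J6: C=41, d=40 → TARDY
  J7: C=48, d=37 → TARDY
  J8: C=52, d=31 → TARDY
Tardy jobs: J4, J6, J7, J8
Count = 4


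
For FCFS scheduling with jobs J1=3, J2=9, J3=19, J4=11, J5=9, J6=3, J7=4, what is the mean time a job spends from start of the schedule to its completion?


Completion times:
  J1: completes at 3
  J2: completes at 12
  J3: completes at 31
  J4: completes at 42
  J5: completes at 51
  J6: completes at 54
  J7: completes at 58
Sum = 251
Average = 251/7
= 35.86


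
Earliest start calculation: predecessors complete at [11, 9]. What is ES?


ES = max of all predecessor completion times
Predecessors: [11, 9]
ES = max(11, 9)
= 11


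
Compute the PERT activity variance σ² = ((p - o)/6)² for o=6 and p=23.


σ² = ((p - o) / 6)² = (p - o)² / 36
= (23 - 6)² / 36
= 17² / 36
= 289 / 36
= 8.0278


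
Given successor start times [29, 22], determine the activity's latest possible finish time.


LF = min of all successor start times
Successors start at: [29, 22]
LF = min(29, 22)
= 22


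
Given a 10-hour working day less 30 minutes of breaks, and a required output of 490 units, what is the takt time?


Available = 10×60 - 30 = 570 min
Takt time = 570 / 490
= 1.16 min/unit


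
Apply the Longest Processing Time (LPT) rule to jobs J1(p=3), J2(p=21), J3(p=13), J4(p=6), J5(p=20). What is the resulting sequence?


LPT: sort by longest processing time first
  J2: p=21
  J5: p=20
  J3: p=13
  J4: p=6
  J1: p=3
Order: J2 → J5 → J3 → J4 → J1


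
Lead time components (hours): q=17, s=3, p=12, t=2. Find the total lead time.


Lead time = queue + setup + processing + transit
= 17 + 3 + 12 + 2
= 34 hours


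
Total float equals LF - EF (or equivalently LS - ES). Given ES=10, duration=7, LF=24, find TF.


EF = ES + duration = 10 + 7 = 17
LS = LF - duration = 24 - 7 = 17
Total Float = LF - EF = 24 - 17
(or LS - ES = 17 - 10)
= 7


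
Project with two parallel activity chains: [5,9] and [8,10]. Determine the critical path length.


Path A: 5 + 9 = 14
Path B: 8 + 10 = 18
Critical path = longest = max(14, 18)
= 18 (Path B)


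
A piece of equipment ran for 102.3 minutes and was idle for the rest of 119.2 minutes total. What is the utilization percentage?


Utilization = busy / total × 100
= 102.3 / 119.2 × 100
= 85.8%


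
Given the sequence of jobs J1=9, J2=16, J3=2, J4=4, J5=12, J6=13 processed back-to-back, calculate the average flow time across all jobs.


Completion times:
  J1: completes at 9
  J2: completes at 25
  J3: completes at 27
  J4: completes at 31
  J5: completes at 43
  J6: completes at 56
Sum = 191
Average = 191/6
= 31.83


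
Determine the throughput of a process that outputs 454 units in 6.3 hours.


Throughput = units / time
= 454 / 6.3
= 72.1 units/hour


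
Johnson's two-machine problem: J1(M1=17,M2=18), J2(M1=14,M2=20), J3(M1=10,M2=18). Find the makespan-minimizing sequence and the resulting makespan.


Johnson's rule:
Group 1 (M1≤M2, sort by M1): ['J3', 'J2', 'J1']
Group 2 (M1>M2, sort desc M2): []
Sequence: J3 → J2 → J1
Makespan calculation:
  J3: M1 done=10, M2 done=28
  J2: M1 done=24, M2 done=48
  J1: M1 done=41, M2 done=66
= Sequence: J3 → J2 → J1, Makespan: 66


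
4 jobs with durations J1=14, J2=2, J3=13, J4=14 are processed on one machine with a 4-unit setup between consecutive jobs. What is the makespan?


Makespan = Σ processing + (n-1) × setup
= (14 + 2 + 13 + 14) + (4-1)×4
= 43 + 12
= 55 time units


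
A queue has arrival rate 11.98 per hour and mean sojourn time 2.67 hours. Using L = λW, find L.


Little's law: L = λ × W
= 11.98 × 2.67
= 31.99


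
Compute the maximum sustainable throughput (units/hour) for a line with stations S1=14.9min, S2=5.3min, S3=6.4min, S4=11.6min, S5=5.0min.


Bottleneck = longest station time
Station times: [14.9, 5.3, 6.4, 11.6, 5.0]
Max = 14.9 min
Rate = 60 / 14.9
= 4.03 units/hour (bottleneck: 14.9min)


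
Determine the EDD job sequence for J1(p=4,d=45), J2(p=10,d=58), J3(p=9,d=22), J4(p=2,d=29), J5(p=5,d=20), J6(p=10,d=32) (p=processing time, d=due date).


EDD: sort by earliest due date
  J5: d=20, p=5
  J3: d=22, p=9
  J4: d=29, p=2
  J6: d=32, p=10
  J1: d=45, p=4
  J2: d=58, p=10
Order: J5 → J3 → J4 → J6 → J1 → J2


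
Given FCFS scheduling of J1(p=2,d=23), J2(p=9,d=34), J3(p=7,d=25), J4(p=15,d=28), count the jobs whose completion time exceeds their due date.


Completion vs due date:
  J1: C=2, d=23 → on time
  J2: C=11, d=34 → on time
  J3: C=18, d=25 → on time
  J4: C=33, d=28 → TARDY
Tardy jobs: J4
Count = 1


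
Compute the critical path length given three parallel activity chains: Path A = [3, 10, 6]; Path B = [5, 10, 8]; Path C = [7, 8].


Path A: 3 + 10 + 6 = 19
Path B: 5 + 10 + 8 = 23
Path C: 7 + 8 = 15
Critical path = longest = max(19, 23, 15)
= 23 (Path B)


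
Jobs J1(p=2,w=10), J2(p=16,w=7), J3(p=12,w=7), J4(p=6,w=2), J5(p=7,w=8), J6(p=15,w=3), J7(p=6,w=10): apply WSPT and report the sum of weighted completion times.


WSPT order (by p/w): J1 → J7 → J5 → J3 → J2 → J4 → J6
  J1: C=2, w·C=10×2=20
  J7: C=8, w·C=10×8=80
  J5: C=15, w·C=8×15=120
  J3: C=27, w·C=7×27=189
  J2: C=43, w·C=7×43=301
  J4: C=49, w·C=2×49=98
  J6: C=64, w·C=3×64=192
Σ w·C = 1000
= 1000


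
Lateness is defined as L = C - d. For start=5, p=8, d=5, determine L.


Completion = 5 + 8 = 13
Lateness = C - d = 13 - 5
= 8


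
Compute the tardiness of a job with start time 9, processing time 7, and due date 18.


Completion = start + processing = 9 + 7 = 16
Tardiness = max(0, C - d) = max(0, 16 - 18)
= max(0, -2)
= 0


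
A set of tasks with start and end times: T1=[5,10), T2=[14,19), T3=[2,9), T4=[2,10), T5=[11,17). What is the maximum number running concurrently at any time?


Check each time point for overlaps:
  t=5: 3 tasks active (T1, T3, T4)
Max concurrent = 3


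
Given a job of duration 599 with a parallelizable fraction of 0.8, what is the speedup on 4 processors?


Amdahl's law: T_p = T × ((1-p) + p/N)
= 599 × ((1-0.8) + 0.8/4)
= 599 × (0.20 + 0.2000)
= 599 × 0.4000
= 239.60
Speedup = 599/239.60
= 2.50×


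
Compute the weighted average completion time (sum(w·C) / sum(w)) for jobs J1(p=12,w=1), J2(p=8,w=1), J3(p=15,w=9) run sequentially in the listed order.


Completion times:
  J1: C=12, w×C=1×12=12
  J2: C=20, w×C=1×20=20
  J3: C=35, w×C=9×35=315
Sum w×C = 347
Sum w = 11
Weighted avg = 347/11
= 31.55


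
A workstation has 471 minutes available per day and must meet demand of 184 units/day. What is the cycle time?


Cycle time = available time / demand
= 471 / 184
= 2.56 min/unit


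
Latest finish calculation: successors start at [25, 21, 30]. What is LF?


LF = min of all successor start times
Successors start at: [25, 21, 30]
LF = min(25, 21, 30)
= 21


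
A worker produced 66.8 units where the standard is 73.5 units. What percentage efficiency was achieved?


Efficiency = (actual / standard) × 100
= (66.8 / 73.5) × 100
= 90.9%


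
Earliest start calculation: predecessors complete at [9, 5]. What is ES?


ES = max of all predecessor completion times
Predecessors: [9, 5]
ES = max(9, 5)
= 9


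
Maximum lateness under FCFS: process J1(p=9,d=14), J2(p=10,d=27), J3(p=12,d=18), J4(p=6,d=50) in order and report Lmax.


Lateness per job (L = C - d):
  J1: C=9, d=14, L=-5
  J2: C=19, d=27, L=-8
  J3: C=31, d=18, L=13
  J4: C=37, d=50, L=-13
Lmax = max(-5, -8, 13, -13)
= 13


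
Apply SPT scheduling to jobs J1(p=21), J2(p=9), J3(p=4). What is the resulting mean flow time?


SPT order: J3 → J2 → J1
Completion times:
  J3: C=4
  J2: C=13
  J1: C=34
Sum = 51, n = 3
Mean flow = 51/3
= 17.00


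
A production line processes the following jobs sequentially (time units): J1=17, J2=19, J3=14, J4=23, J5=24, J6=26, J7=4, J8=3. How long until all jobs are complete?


Sequential makespan: sum all processing times
= 17 + 19 + 14 + 23 + 24 + 26 + 4 + 3
= 130 time units


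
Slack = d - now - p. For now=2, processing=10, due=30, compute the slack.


Slack = due - current_time - processing
= 30 - 2 - 10
= 18


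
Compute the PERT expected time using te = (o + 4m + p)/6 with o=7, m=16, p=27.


te = (o + 4m + p) / 6
= (7 + 4×16 + 27) / 6
= (7 + 64 + 27) / 6
= 98 / 6
= 16.33


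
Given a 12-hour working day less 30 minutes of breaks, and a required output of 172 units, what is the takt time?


Available = 12×60 - 30 = 690 min
Takt time = 690 / 172
= 4.01 min/unit


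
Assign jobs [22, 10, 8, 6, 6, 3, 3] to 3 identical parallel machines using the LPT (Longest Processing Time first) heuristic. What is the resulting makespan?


Jobs (LPT sorted): [22, 10, 8, 6, 6, 3, 3]
Machines: 3
  J=22 → Machine 1 (load: 0+22=22)
  J=10 → Machine 2 (load: 0+10=10)
  J=8 → Machine 3 (load: 0+8=8)
  J=6 → Machine 3 (load: 8+6=14)
  J=6 → Machine 2 (load: 10+6=16)
  J=3 → Machine 3 (load: 14+3=17)
  J=3 → Machine 2 (load: 16+3=19)
Machine loads: [22, 19, 17]
Makespan = max = 22 time units


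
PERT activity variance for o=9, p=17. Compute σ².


σ² = ((p - o) / 6)² = (p - o)² / 36
= (17 - 9)² / 36
= 8² / 36
= 64 / 36
= 1.7778


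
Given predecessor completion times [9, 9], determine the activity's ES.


ES = max of all predecessor completion times
Predecessors: [9, 9]
ES = max(9, 9)
= 9


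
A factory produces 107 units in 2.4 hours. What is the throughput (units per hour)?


Throughput = units / time
= 107 / 2.4
= 44.6 units/hour


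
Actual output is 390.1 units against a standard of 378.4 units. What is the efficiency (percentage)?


Efficiency = (actual / standard) × 100
= (390.1 / 378.4) × 100
= 103.1%


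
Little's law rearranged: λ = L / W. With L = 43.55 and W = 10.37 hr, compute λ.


Little's law: L = λW → λ = L / W
= 43.55 / 10.37
= 4.20 per hour


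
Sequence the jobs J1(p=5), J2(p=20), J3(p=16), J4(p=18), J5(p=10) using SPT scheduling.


SPT: sort by shortest processing time
  J1: p=5
  J5: p=10
  J3: p=16
  J4: p=18
  J2: p=20
Order: J1 → J5 → J3 → J4 → J2


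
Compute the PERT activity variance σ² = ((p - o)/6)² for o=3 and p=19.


σ² = ((p - o) / 6)² = (p - o)² / 36
= (19 - 3)² / 36
= 16² / 36
= 256 / 36
= 7.1111


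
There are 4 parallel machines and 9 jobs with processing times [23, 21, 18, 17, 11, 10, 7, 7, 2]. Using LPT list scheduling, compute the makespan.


Jobs (LPT sorted): [23, 21, 18, 17, 11, 10, 7, 7, 2]
Machines: 4
  J=23 → Machine 1 (load: 0+23=23)
  J=21 → Machine 2 (load: 0+21=21)
  J=18 → Machine 3 (load: 0+18=18)
  J=17 → Machine 4 (load: 0+17=17)
  J=11 → Machine 4 (load: 17+11=28)
  J=10 → Machine 3 (load: 18+10=28)
  J=7 → Machine 2 (load: 21+7=28)
  J=7 → Machine 1 (load: 23+7=30)
  J=2 → Machine 2 (load: 28+2=30)
Machine loads: [30, 30, 28, 28]
Makespan = max = 30 time units


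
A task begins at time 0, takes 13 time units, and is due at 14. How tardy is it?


Completion = start + processing = 0 + 13 = 13
Tardiness = max(0, C - d) = max(0, 13 - 14)
= max(0, -1)
= 0


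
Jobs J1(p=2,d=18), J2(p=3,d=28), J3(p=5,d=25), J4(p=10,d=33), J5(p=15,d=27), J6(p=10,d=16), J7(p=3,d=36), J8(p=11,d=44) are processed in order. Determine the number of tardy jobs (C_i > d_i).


Completion vs due date:
  J1: C=2, d=18 → on time
  J2: C=5, d=28 → on time
  J3: C=10, d=25 → on time
  J4: C=20, d=33 → on time
  J5: C=35, d=27 → TARDY
  J6: C=45, d=16 → TARDY
  J7: C=48, d=36 → TARDY
  J8: C=59, d=44 → TARDY
Tardy jobs: J5, J6, J7, J8
Count = 4


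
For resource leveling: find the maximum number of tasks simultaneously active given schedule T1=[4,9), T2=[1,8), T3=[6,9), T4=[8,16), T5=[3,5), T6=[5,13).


Check each time point for overlaps:
  t=6: 4 tasks active (T1, T2, T3, T6)
Max concurrent = 4


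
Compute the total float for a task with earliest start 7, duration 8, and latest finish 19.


EF = ES + duration = 7 + 8 = 15
LS = LF - duration = 19 - 8 = 11
Total Float = LF - EF = 19 - 15
(or LS - ES = 11 - 7)
= 4


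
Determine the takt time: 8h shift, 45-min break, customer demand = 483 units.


Available = 8×60 - 45 = 435 min
Takt time = 435 / 483
= 0.90 min/unit


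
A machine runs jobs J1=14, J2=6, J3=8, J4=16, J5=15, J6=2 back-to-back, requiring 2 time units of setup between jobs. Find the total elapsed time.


Makespan = Σ processing + (n-1) × setup
= (14 + 6 + 8 + 16 + 15 + 2) + (6-1)×2
= 61 + 10
= 71 time units


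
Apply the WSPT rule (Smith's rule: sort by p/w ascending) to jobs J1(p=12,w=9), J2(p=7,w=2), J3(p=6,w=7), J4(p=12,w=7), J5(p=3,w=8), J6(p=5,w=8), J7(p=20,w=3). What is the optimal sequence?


WSPT (Smith's rule): sort by p/w ascending
  J5: p/w = 3/8 = 0.375
  J6: p/w = 5/8 = 0.625
  J3: p/w = 6/7 = 0.857
  J1: p/w = 12/9 = 1.333
  J4: p/w = 12/7 = 1.714
  J2: p/w = 7/2 = 3.500
  J7: p/w = 20/3 = 6.667
Order: J5 → J6 → J3 → J1 → J4 → J2 → J7


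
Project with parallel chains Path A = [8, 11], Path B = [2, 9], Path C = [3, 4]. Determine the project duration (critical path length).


Path A: 8 + 11 = 19
Path B: 2 + 9 = 11
Path C: 3 + 4 = 7
Critical path = longest = max(19, 11, 7)
= 19 (Path A)


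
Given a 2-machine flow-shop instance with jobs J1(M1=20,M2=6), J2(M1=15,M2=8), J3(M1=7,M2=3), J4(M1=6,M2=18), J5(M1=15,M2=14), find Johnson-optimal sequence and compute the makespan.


Johnson's rule:
Group 1 (M1≤M2, sort by M1): ['J4']
Group 2 (M1>M2, sort desc M2): ['J5', 'J2', 'J1', 'J3']
Sequence: J4 → J5 → J2 → J1 → J3
Makespan calculation:
  J4: M1 done=6, M2 done=24
  J5: M1 done=21, M2 done=38
  J2: M1 done=36, M2 done=46
  J1: M1 done=56, M2 done=62
  J3: M1 done=63, M2 done=66
= Sequence: J4 → J5 → J2 → J1 → J3, Makespan: 66


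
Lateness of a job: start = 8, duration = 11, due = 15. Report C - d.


Completion = 8 + 11 = 19
Lateness = C - d = 19 - 15
= 4


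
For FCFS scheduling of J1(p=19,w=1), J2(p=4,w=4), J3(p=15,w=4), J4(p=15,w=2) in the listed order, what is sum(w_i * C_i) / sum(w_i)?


Completion times:
  J1: C=19, w×C=1×19=19
  J2: C=23, w×C=4×23=92
  J3: C=38, w×C=4×38=152
  J4: C=53, w×C=2×53=106
Sum w×C = 369
Sum w = 11
Weighted avg = 369/11
= 33.55


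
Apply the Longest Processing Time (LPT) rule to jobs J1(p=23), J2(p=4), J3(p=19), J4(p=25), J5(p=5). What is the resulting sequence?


LPT: sort by longest processing time first
  J4: p=25
  J1: p=23
  J3: p=19
  J5: p=5
  J2: p=4
Order: J4 → J1 → J3 → J5 → J2


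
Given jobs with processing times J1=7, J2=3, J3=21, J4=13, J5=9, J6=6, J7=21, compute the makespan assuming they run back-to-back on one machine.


Sequential makespan: sum all processing times
= 7 + 3 + 21 + 13 + 9 + 6 + 21
= 80 time units


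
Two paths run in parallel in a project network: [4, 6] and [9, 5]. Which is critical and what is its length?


Path A: 4 + 6 = 10
Path B: 9 + 5 = 14
Critical path = longest = max(10, 14)
= 14 (Path B)


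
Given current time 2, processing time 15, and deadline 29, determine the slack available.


Slack = due - current_time - processing
= 29 - 2 - 15
= 12


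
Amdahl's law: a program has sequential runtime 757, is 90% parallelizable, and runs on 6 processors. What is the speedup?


Amdahl's law: T_p = T × ((1-p) + p/N)
= 757 × ((1-0.9) + 0.9/6)
= 757 × (0.10 + 0.1500)
= 757 × 0.2500
= 189.25
Speedup = 757/189.25
= 4.00×


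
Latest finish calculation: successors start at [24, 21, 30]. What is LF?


LF = min of all successor start times
Successors start at: [24, 21, 30]
LF = min(24, 21, 30)
= 21


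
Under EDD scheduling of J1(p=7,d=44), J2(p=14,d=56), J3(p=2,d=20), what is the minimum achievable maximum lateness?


EDD order: J3 → J1 → J2
Completion and lateness:
  J3: C=2, d=20, L=2-20=-18
  J1: C=9, d=44, L=9-44=-35
  J2: C=23, d=56, L=23-56=-33
Lmax = max(-18, -35, -33)
= -18


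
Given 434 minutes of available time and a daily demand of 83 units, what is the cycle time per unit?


Cycle time = available time / demand
= 434 / 83
= 5.23 min/unit


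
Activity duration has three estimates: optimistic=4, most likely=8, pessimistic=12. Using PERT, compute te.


te = (o + 4m + p) / 6
= (4 + 4×8 + 12) / 6
= (4 + 32 + 12) / 6
= 48 / 6
= 8.00


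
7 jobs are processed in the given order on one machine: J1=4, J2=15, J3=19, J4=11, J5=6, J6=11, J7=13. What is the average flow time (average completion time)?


Completion times:
  J1: completes at 4
  J2: completes at 19
  J3: completes at 38
  J4: completes at 49
  J5: completes at 55
  J6: completes at 66
  J7: completes at 79
Sum = 310
Average = 310/7
= 44.29


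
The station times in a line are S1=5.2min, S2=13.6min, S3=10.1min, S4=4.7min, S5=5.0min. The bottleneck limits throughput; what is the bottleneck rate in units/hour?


Bottleneck = longest station time
Station times: [5.2, 13.6, 10.1, 4.7, 5.0]
Max = 13.6 min
Rate = 60 / 13.6
= 4.41 units/hour (bottleneck: 13.6min)


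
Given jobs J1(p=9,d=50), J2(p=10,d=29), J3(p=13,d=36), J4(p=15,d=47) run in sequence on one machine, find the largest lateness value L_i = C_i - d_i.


Lateness per job (L = C - d):
  J1: C=9, d=50, L=-41
  J2: C=19, d=29, L=-10
  J3: C=32, d=36, L=-4
  J4: C=47, d=47, L=0
Lmax = max(-41, -10, -4, 0)
= 0


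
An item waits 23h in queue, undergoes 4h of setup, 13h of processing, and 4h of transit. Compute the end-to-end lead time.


Lead time = queue + setup + processing + transit
= 23 + 4 + 13 + 4
= 44 hours


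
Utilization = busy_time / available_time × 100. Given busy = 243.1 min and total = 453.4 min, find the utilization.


Utilization = busy / total × 100
= 243.1 / 453.4 × 100
= 53.6%


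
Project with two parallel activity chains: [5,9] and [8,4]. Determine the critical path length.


Path A: 5 + 9 = 14
Path B: 8 + 4 = 12
Critical path = longest = max(14, 12)
= 14 (Path A)


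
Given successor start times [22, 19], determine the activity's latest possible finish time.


LF = min of all successor start times
Successors start at: [22, 19]
LF = min(22, 19)
= 19


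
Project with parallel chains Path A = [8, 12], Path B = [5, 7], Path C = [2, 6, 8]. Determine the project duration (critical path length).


Path A: 8 + 12 = 20
Path B: 5 + 7 = 12
Path C: 2 + 6 + 8 = 16
Critical path = longest = max(20, 12, 16)
= 20 (Path A)


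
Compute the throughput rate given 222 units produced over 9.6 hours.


Throughput = units / time
= 222 / 9.6
= 23.1 units/hour


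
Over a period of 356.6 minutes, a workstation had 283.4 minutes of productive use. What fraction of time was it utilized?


Utilization = busy / total × 100
= 283.4 / 356.6 × 100
= 79.5%


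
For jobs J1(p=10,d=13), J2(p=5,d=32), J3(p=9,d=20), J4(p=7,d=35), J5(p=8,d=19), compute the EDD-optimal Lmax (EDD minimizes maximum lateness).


EDD order: J1 → J5 → J3 → J2 → J4
Completion and lateness:
  J1: C=10, d=13, L=10-13=-3
  J5: C=18, d=19, L=18-19=-1
  J3: C=27, d=20, L=27-20=7
  J2: C=32, d=32, L=32-32=0
  J4: C=39, d=35, L=39-35=4
Lmax = max(-3, -1, 7, 0, 4)
= 7


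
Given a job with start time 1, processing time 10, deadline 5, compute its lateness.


Completion = 1 + 10 = 11
Lateness = C - d = 11 - 5
= 6


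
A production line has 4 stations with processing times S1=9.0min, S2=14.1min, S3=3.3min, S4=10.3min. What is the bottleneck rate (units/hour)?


Bottleneck = longest station time
Station times: [9.0, 14.1, 3.3, 10.3]
Max = 14.1 min
Rate = 60 / 14.1
= 4.26 units/hour (bottleneck: 14.1min)


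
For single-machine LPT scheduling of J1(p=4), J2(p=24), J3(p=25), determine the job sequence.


LPT: sort by longest processing time first
  J3: p=25
  J2: p=24
  J1: p=4
Order: J3 → J2 → J1


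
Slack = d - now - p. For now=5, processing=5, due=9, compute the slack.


Slack = due - current_time - processing
= 9 - 5 - 5
= -1


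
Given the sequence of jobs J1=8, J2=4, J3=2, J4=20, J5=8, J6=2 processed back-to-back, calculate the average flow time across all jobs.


Completion times:
  J1: completes at 8
  J2: completes at 12
  J3: completes at 14
  J4: completes at 34
  J5: completes at 42
  J6: completes at 44
Sum = 154
Average = 154/6
= 25.67


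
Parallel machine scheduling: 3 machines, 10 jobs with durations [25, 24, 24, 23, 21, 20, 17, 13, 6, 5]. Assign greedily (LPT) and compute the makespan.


Jobs (LPT sorted): [25, 24, 24, 23, 21, 20, 17, 13, 6, 5]
Machines: 3
  J=25 → Machine 1 (load: 0+25=25)
  J=24 → Machine 2 (load: 0+24=24)
  J=24 → Machine 3 (load: 0+24=24)
  J=23 → Machine 2 (load: 24+23=47)
  J=21 → Machine 3 (load: 24+21=45)
  J=20 → Machine 1 (load: 25+20=45)
  J=17 → Machine 1 (load: 45+17=62)
  J=13 → Machine 3 (load: 45+13=58)
  J=6 → Machine 2 (load: 47+6=53)
  J=5 → Machine 2 (load: 53+5=58)
Machine loads: [62, 58, 58]
Makespan = max = 62 time units


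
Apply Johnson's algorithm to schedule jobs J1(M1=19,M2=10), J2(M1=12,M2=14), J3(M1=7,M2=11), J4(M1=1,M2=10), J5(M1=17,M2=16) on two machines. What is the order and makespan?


Johnson's rule:
Group 1 (M1≤M2, sort by M1): ['J4', 'J3', 'J2']
Group 2 (M1>M2, sort desc M2): ['J5', 'J1']
Sequence: J4 → J3 → J2 → J5 → J1
Makespan calculation:
  J4: M1 done=1, M2 done=11
  J3: M1 done=8, M2 done=22
  J2: M1 done=20, M2 done=36
  J5: M1 done=37, M2 done=53
  J1: M1 done=56, M2 done=66
= Sequence: J4 → J3 → J2 → J5 → J1, Makespan: 66


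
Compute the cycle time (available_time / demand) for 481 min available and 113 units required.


Cycle time = available time / demand
= 481 / 113
= 4.26 min/unit


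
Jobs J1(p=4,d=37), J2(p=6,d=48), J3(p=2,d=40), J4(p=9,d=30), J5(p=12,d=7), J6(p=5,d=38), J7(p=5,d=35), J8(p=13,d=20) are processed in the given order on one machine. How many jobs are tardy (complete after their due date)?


Completion vs due date:
  J1: C=4, d=37 → on time
  J2: C=10, d=48 → on time
  J3: C=12, d=40 → on time
  J4: C=21, d=30 → on time
  J5: C=33, d=7 → TARDY
  J6: C=38, d=38 → on time
  J7: C=43, d=35 → TARDY
  J8: C=56, d=20 → TARDY
Tardy jobs: J5, J7, J8
Count = 3


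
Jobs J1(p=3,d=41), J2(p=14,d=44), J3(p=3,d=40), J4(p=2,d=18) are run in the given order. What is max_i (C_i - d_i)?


Lateness per job (L = C - d):
  J1: C=3, d=41, L=-38
  J2: C=17, d=44, L=-27
  J3: C=20, d=40, L=-20
  J4: C=22, d=18, L=4
Lmax = max(-38, -27, -20, 4)
= 4


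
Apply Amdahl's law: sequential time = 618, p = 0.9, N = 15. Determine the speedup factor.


Amdahl's law: T_p = T × ((1-p) + p/N)
= 618 × ((1-0.9) + 0.9/15)
= 618 × (0.10 + 0.0600)
= 618 × 0.1600
= 98.88
Speedup = 618/98.88
= 6.25×


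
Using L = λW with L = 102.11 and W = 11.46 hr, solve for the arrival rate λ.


Little's law: L = λW → λ = L / W
= 102.11 / 11.46
= 8.91 per hour


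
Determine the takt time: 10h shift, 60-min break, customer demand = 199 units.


Available = 10×60 - 60 = 540 min
Takt time = 540 / 199
= 2.71 min/unit


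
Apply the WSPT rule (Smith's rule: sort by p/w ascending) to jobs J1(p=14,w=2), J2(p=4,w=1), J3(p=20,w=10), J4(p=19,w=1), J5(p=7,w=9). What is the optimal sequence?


WSPT (Smith's rule): sort by p/w ascending
  J5: p/w = 7/9 = 0.778
  J3: p/w = 20/10 = 2.000
  J2: p/w = 4/1 = 4.000
  J1: p/w = 14/2 = 7.000
  J4: p/w = 19/1 = 19.000
Order: J5 → J3 → J2 → J1 → J4


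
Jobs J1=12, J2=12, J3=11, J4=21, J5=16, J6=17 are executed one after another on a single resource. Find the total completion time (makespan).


Sequential makespan: sum all processing times
= 12 + 12 + 11 + 21 + 16 + 17
= 89 time units


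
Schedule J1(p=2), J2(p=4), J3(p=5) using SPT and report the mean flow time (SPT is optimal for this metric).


SPT order: J1 → J2 → J3
Completion times:
  J1: C=2
  J2: C=6
  J3: C=11
Sum = 19, n = 3
Mean flow = 19/3
= 6.33


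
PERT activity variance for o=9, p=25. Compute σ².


σ² = ((p - o) / 6)² = (p - o)² / 36
= (25 - 9)² / 36
= 16² / 36
= 256 / 36
= 7.1111


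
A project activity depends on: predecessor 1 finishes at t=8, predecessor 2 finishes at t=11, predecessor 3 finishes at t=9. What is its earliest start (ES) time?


ES = max of all predecessor completion times
Predecessors: [8, 11, 9]
ES = max(8, 11, 9)
= 11


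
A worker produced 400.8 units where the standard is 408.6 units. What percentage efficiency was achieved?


Efficiency = (actual / standard) × 100
= (400.8 / 408.6) × 100
= 98.1%


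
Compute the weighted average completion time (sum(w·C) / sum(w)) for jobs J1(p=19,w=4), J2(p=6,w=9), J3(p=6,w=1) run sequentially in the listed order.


Completion times:
  J1: C=19, w×C=4×19=76
  J2: C=25, w×C=9×25=225
  J3: C=31, w×C=1×31=31
Sum w×C = 332
Sum w = 14
Weighted avg = 332/14
= 23.71
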